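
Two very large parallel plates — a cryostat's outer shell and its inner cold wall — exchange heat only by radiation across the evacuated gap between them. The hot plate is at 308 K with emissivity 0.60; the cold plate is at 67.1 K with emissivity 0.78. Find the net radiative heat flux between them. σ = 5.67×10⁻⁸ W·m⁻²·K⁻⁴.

For two infinite grey parallel plates, q = σ(T₁⁴ − T₂⁴)/(1/ε₁ + 1/ε₂ − 1).
T₁⁴ − T₂⁴ = 8.999×10⁹ − 2.027×10⁷ = 8.979×10⁹ K⁴.
1/ε₁ + 1/ε₂ − 1 = 1.667 + 1.282 − 1 = 1.949.
q = 5.67×10⁻⁸ × 8.979×10⁹ / 1.949.

q ≈ 261 W/m²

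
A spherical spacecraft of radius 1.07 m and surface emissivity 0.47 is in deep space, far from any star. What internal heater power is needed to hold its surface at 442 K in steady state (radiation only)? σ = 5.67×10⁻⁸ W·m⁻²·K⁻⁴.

P = εσ·4πr²·T⁴.
4πr² = 14.39 m²; T⁴ = 3.817×10¹⁰ K⁴.
P = 0.47·5.67×10⁻⁸·14.39·3.817×10¹⁰.

P ≈ 14600 W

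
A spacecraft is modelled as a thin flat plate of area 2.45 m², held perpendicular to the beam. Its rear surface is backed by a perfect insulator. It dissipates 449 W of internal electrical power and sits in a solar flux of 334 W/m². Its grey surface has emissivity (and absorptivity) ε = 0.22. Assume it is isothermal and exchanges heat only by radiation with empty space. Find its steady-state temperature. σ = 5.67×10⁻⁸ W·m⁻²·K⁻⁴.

T ≈ 379 K

At steady state, absorbed solar power + internal power = radiated power.
Absorbed: α·S·A_cross = 0.22·334·2.450 = 180.0 W (cross-section A).
Total input = 180.0 + 449 = 629.0 W.
Radiated: εσ·A_surf·T⁴ with A_surf = A = 2.450 m².
T⁴ = 629.0/(0.22·5.67×10⁻⁸·2.450) = 2.058×10¹⁰ K⁴.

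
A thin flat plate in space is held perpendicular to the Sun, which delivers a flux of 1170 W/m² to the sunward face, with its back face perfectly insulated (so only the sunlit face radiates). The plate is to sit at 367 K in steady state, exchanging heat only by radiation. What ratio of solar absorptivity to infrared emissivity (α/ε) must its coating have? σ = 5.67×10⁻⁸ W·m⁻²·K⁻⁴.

Balance: αS·A = εσ·1A·T⁴ ⇒ α/ε = σT⁴/S.
α/ε = 5.67×10⁻⁸·(367)⁴/1170 = 5.67×10⁻⁸·1.814×10¹⁰/1170.

α/ε ≈ 0.879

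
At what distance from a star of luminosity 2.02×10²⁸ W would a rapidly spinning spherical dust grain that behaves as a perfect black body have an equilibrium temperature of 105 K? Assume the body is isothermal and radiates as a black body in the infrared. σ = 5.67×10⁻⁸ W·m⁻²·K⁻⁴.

d ≈ 7.64×10¹² m

For an isothermal black-emitting sphere, (1−a)S·πr² = σ·4πr²·T⁴ ⇒ S = 4σT⁴/(1−a).
S = 4·5.67×10⁻⁸·(105)⁴/1.00 = 27.57 W/m².
Flux falls as S = L/(4πd²), so d = √(L/(4πS)) = √(2.02×10²⁸/(4π·27.57)).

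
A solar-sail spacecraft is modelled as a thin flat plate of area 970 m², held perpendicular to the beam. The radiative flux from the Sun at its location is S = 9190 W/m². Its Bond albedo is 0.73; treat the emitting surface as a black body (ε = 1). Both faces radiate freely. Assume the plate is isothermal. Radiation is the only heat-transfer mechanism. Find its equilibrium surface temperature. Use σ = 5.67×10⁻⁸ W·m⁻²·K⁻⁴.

T ≈ 385 K

At equilibrium, absorbed power = emitted power.
Absorbing cross-section = A = 970.0 m²; emitting surface = 2A = 1940 m² (ratio 2).
(1−a)S·A_cross = εσ·A_surf·T⁴  ⇒  T⁴ = (1−a)S/(2σ).
T⁴ = 0.270·9190/(2·5.67×10⁻⁸) = 2.188×10¹⁰ K⁴.
T = (2.188×10¹⁰)^(1/4).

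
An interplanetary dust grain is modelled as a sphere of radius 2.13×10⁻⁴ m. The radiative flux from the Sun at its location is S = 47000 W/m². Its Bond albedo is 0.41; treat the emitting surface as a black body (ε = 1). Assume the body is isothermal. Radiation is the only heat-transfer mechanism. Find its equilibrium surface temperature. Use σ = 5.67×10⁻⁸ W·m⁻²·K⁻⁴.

At equilibrium, absorbed power = emitted power.
Absorbing cross-section = πr² = 1.425×10⁻⁷ m²; emitting surface = 4πr² = 5.701×10⁻⁷ m² (ratio 4).
(1−a)S·A_cross = εσ·A_surf·T⁴  ⇒  T⁴ = (1−a)S/(4σ).
T⁴ = 0.590·47000/(4·5.67×10⁻⁸) = 1.223×10¹¹ K⁴.
T = (1.223×10¹¹)^(1/4).

T ≈ 591 K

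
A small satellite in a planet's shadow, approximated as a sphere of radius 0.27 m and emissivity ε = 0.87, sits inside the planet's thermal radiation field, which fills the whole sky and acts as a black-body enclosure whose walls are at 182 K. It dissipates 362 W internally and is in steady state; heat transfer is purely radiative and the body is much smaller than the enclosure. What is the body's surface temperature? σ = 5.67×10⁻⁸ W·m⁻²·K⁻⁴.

T ≈ 309 K

For a small grey body in a large enclosure, net radiated power = εσA(T⁴ − T_w⁴).
Steady state: P = εσA(T⁴ − T_w⁴) with A = 4πr² = 0.9161 m².
T⁴ = P/(εσA) + T_w⁴ = 362/(0.87·5.67×10⁻⁸·0.9161) + (182)⁴
    = 8.011×10⁹ + 1.097×10⁹ = 9.108×10⁹ K⁴.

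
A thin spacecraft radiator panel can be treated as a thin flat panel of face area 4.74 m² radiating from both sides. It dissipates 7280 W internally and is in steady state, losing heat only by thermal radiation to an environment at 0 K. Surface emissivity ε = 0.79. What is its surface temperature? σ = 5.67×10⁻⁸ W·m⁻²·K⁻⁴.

Steady state: internal power = radiated power, P = εσA T⁴.
Radiating area A = 2·4.74 = 9.480 m².
T⁴ = P/(εσA) = 7280/(0.79·5.67×10⁻⁸·9.480) = 1.714×10¹⁰ K⁴.
T = (1.714×10¹⁰)^(1/4).

T ≈ 362 K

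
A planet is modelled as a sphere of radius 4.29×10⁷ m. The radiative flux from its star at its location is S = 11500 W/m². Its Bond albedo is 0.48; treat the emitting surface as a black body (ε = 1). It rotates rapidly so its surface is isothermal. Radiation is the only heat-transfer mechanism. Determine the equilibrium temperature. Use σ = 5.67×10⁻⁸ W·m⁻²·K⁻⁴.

At equilibrium, absorbed power = emitted power.
Absorbing cross-section = πr² = 5.782×10¹⁵ m²; emitting surface = 4πr² = 2.313×10¹⁶ m² (ratio 4).
(1−a)S·A_cross = εσ·A_surf·T⁴  ⇒  T⁴ = (1−a)S/(4σ).
T⁴ = 0.520·11500/(4·5.67×10⁻⁸) = 2.637×10¹⁰ K⁴.
T = (2.637×10¹⁰)^(1/4).

T ≈ 403 K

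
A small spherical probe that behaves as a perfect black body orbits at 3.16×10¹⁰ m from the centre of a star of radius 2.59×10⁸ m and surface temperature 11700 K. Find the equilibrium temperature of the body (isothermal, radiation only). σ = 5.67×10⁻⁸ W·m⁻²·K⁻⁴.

The star's surface emits σT_*⁴; at distance d the flux is S = σT_*⁴(R_*/d)².
S = 5.67×10⁻⁸·(11700)⁴·(2.59×10⁸/3.16×10¹⁰)² = 71380 W/m².
For an isothermal sphere T⁴ = (1−a)S/(4σ) = 3.147×10¹¹ K⁴.

T ≈ 749 K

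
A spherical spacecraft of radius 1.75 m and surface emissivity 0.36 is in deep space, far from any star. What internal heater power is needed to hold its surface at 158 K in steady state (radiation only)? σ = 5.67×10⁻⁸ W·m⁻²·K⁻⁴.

P = εσ·4πr²·T⁴.
4πr² = 38.48 m²; T⁴ = 6.232×10⁸ K⁴.
P = 0.36·5.67×10⁻⁸·38.48·6.232×10⁸.

P ≈ 490 W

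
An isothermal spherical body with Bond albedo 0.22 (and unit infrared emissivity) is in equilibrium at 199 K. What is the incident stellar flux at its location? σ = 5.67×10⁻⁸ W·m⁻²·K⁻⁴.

S ≈ 456 W/m²

(1−a)S·πr² = σ·4πr²·T⁴ ⇒ S = 4σT⁴/(1−a).
S = 4·5.67×10⁻⁸·1.568×10⁹/0.780.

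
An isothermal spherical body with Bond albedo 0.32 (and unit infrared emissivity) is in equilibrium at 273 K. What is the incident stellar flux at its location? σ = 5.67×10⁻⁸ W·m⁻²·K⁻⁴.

(1−a)S·πr² = σ·4πr²·T⁴ ⇒ S = 4σT⁴/(1−a).
S = 4·5.67×10⁻⁸·5.555×10⁹/0.680.

S ≈ 1850 W/m²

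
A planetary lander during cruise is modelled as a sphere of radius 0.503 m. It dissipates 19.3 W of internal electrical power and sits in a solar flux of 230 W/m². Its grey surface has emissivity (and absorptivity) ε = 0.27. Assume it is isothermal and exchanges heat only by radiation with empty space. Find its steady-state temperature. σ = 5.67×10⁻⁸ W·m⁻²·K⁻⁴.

T ≈ 194 K

At steady state, absorbed solar power + internal power = radiated power.
Absorbed: α·S·A_cross = 0.27·230·0.7949 = 49.36 W (cross-section πr²).
Total input = 49.36 + 19.3 = 68.66 W.
Radiated: εσ·A_surf·T⁴ with A_surf = 4πr² = 3.179 m².
T⁴ = 68.66/(0.27·5.67×10⁻⁸·3.179) = 1.411×10⁹ K⁴.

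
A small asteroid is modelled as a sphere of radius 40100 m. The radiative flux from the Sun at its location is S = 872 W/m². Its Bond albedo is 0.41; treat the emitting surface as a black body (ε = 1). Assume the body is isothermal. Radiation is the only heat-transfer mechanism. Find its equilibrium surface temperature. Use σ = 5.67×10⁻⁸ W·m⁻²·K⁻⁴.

At equilibrium, absorbed power = emitted power.
Absorbing cross-section = πr² = 5.052×10⁹ m²; emitting surface = 4πr² = 2.021×10¹⁰ m² (ratio 4).
(1−a)S·A_cross = εσ·A_surf·T⁴  ⇒  T⁴ = (1−a)S/(4σ).
T⁴ = 0.590·872/(4·5.67×10⁻⁸) = 2.268×10⁹ K⁴.
T = (2.268×10⁹)^(1/4).

T ≈ 218 K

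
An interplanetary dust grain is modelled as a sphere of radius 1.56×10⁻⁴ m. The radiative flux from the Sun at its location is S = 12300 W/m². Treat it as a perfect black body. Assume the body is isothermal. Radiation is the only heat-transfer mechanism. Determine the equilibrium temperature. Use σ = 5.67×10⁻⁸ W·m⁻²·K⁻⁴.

T ≈ 483 K

At equilibrium, absorbed power = emitted power.
Absorbing cross-section = πr² = 7.645×10⁻⁸ m²; emitting surface = 4πr² = 3.058×10⁻⁷ m² (ratio 4).
S·A_cross = εσ·A_surf·T⁴  ⇒  T⁴ = S/(4σ).
T⁴ = 1.00·12300/(4·5.67×10⁻⁸) = 5.423×10¹⁰ K⁴.
T = (5.423×10¹⁰)^(1/4).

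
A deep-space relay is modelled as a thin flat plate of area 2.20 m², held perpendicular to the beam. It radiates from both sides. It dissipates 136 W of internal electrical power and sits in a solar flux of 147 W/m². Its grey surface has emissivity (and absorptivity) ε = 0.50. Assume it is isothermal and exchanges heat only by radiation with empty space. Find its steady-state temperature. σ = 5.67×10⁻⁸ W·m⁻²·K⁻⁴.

At steady state, absorbed solar power + internal power = radiated power.
Absorbed: α·S·A_cross = 0.50·147·2.200 = 161.7 W (cross-section A).
Total input = 161.7 + 136 = 297.7 W.
Radiated: εσ·A_surf·T⁴ with A_surf = 2A = 4.400 m².
T⁴ = 297.7/(0.50·5.67×10⁻⁸·4.400) = 2.387×10⁹ K⁴.

T ≈ 221 K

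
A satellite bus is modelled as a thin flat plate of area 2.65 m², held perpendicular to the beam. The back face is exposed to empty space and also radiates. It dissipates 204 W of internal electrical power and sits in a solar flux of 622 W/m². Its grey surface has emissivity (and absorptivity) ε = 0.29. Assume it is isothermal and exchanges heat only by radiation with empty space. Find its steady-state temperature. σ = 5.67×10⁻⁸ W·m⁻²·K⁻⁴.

At steady state, absorbed solar power + internal power = radiated power.
Absorbed: α·S·A_cross = 0.29·622·2.650 = 478.0 W (cross-section A).
Total input = 478.0 + 204 = 682.0 W.
Radiated: εσ·A_surf·T⁴ with A_surf = 2A = 5.300 m².
T⁴ = 682.0/(0.29·5.67×10⁻⁸·5.300) = 7.826×10⁹ K⁴.

T ≈ 297 K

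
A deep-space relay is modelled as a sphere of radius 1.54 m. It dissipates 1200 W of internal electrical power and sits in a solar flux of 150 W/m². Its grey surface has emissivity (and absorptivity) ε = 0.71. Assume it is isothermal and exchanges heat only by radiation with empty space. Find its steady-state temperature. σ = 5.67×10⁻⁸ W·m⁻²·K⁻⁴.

At steady state, absorbed solar power + internal power = radiated power.
Absorbed: α·S·A_cross = 0.71·150·7.451 = 793.5 W (cross-section πr²).
Total input = 793.5 + 1200 = 1993 W.
Radiated: εσ·A_surf·T⁴ with A_surf = 4πr² = 29.80 m².
T⁴ = 1993/(0.71·5.67×10⁻⁸·29.80) = 1.662×10⁹ K⁴.

T ≈ 202 K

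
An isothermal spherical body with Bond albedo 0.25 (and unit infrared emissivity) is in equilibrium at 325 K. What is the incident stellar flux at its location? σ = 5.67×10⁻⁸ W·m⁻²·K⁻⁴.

S ≈ 3370 W/m²

(1−a)S·πr² = σ·4πr²·T⁴ ⇒ S = 4σT⁴/(1−a).
S = 4·5.67×10⁻⁸·1.116×10¹⁰/0.750.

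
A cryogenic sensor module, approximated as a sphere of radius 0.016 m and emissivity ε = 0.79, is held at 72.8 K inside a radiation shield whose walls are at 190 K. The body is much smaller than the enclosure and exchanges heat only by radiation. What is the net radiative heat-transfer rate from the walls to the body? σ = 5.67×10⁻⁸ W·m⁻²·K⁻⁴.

For a small grey body in a large enclosure: P_net = εσA(T_body⁴ − T_wall⁴).
A = 4πr² = 0.003217 m²; T_body⁴ − T_wall⁴ = 2.809×10⁷ − 1.303×10⁹ = -1.275×10⁹ K⁴.
|P_net| = 0.79·5.67×10⁻⁸·0.003217·1.275×10⁹.

P_net ≈ 0.184 W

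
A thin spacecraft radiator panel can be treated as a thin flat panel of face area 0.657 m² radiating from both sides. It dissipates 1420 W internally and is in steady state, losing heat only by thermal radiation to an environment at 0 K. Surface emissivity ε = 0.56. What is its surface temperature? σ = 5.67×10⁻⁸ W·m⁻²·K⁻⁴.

Steady state: internal power = radiated power, P = εσA T⁴.
Radiating area A = 2·0.657 = 1.314 m².
T⁴ = P/(εσA) = 1420/(0.56·5.67×10⁻⁸·1.314) = 3.403×10¹⁰ K⁴.
T = (3.403×10¹⁰)^(1/4).

T ≈ 430 K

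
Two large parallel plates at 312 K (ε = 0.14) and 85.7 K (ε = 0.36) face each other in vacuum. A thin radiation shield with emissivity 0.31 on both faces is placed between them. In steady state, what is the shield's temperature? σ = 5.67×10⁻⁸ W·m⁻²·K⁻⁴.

In steady state the net flux on the hot side equals that on the cold side.
σ(T₁⁴−T_s⁴)/D₁ = σ(T_s⁴−T₂⁴)/D₂, with D₁ = 1/ε₁+1/ε_s−1 = 9.369, D₂ = 1/ε_s+1/ε₂−1 = 5.004.
Solve for T_s⁴: T_s⁴ = (D₂·T₁⁴ + D₁·T₂⁴)/(D₁+D₂) = 3.334×10⁹ K⁴.

T_s ≈ 240 K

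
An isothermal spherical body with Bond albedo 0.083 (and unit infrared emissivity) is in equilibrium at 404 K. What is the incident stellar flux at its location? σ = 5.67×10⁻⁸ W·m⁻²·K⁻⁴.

(1−a)S·πr² = σ·4πr²·T⁴ ⇒ S = 4σT⁴/(1−a).
S = 4·5.67×10⁻⁸·2.664×10¹⁰/0.917.

S ≈ 6590 W/m²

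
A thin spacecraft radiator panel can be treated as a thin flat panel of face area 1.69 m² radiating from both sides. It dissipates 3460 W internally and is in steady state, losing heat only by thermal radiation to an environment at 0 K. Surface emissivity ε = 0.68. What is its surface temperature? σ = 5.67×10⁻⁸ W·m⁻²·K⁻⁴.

Steady state: internal power = radiated power, P = εσA T⁴.
Radiating area A = 2·1.69 = 3.380 m².
T⁴ = P/(εσA) = 3460/(0.68·5.67×10⁻⁸·3.380) = 2.655×10¹⁰ K⁴.
T = (2.655×10¹⁰)^(1/4).

T ≈ 404 K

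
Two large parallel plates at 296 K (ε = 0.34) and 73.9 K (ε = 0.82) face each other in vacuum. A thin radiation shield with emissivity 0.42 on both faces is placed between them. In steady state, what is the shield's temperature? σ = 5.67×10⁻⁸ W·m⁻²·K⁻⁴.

T_s ≈ 232 K

In steady state the net flux on the hot side equals that on the cold side.
σ(T₁⁴−T_s⁴)/D₁ = σ(T_s⁴−T₂⁴)/D₂, with D₁ = 1/ε₁+1/ε_s−1 = 4.322, D₂ = 1/ε_s+1/ε₂−1 = 2.600.
Solve for T_s⁴: T_s⁴ = (D₂·T₁⁴ + D₁·T₂⁴)/(D₁+D₂) = 2.902×10⁹ K⁴.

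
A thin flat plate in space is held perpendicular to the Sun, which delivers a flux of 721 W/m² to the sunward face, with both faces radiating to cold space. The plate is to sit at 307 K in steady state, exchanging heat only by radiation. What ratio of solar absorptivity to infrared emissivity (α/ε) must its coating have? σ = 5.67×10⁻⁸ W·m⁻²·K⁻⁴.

α/ε ≈ 1.40

Balance: αS·A = εσ·2A·T⁴ ⇒ α/ε = 2σT⁴/S.
α/ε = 2·5.67×10⁻⁸·(307)⁴/721 = 2·5.67×10⁻⁸·8.883×10⁹/721.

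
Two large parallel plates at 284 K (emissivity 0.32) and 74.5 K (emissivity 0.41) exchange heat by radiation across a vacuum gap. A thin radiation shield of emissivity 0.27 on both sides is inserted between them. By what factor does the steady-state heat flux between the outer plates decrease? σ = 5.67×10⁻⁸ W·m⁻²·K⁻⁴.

Without shield: q₀ = σΔ(T⁴)/(1/ε₁+1/ε₂−1) with denominator 4.564.
With shield the two gaps are in series; the resistances add: (1/ε₁+1/ε_s−1)+(1/ε_s+1/ε₂−1) = 5.829+5.143 = 10.97.
Heat-flux ratio q₀/q = 10.97/4.564.

factor ≈ 2.40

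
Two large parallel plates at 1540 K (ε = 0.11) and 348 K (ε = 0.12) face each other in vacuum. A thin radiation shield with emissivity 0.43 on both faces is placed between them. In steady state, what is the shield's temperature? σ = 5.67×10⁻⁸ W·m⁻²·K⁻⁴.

T_s ≈ 1280 K

In steady state the net flux on the hot side equals that on the cold side.
σ(T₁⁴−T_s⁴)/D₁ = σ(T_s⁴−T₂⁴)/D₂, with D₁ = 1/ε₁+1/ε_s−1 = 10.42, D₂ = 1/ε_s+1/ε₂−1 = 9.659.
Solve for T_s⁴: T_s⁴ = (D₂·T₁⁴ + D₁·T₂⁴)/(D₁+D₂) = 2.714×10¹² K⁴.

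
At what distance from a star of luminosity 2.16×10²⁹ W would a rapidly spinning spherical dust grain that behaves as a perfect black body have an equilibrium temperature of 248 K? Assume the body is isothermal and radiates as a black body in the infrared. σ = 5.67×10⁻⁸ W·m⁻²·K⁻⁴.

d ≈ 4.48×10¹² m

For an isothermal black-emitting sphere, (1−a)S·πr² = σ·4πr²·T⁴ ⇒ S = 4σT⁴/(1−a).
S = 4·5.67×10⁻⁸·(248)⁴/1.00 = 857.9 W/m².
Flux falls as S = L/(4πd²), so d = √(L/(4πS)) = √(2.16×10²⁹/(4π·857.9)).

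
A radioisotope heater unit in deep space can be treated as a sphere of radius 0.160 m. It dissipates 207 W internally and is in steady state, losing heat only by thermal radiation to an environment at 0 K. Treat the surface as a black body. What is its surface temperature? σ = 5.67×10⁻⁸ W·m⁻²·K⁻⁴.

T ≈ 326 K

Steady state: internal power = radiated power, P = εσA T⁴.
Radiating area A = 4πr² = 0.3217 m².
T⁴ = P/(εσA) = 207/(1.0·5.67×10⁻⁸·0.3217) = 1.135×10¹⁰ K⁴.
T = (1.135×10¹⁰)^(1/4).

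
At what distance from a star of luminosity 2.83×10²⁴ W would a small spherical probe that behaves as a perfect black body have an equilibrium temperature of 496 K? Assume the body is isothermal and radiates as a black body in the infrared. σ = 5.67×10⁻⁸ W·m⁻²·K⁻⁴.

For an isothermal black-emitting sphere, (1−a)S·πr² = σ·4πr²·T⁴ ⇒ S = 4σT⁴/(1−a).
S = 4·5.67×10⁻⁸·(496)⁴/1.00 = 13730 W/m².
Flux falls as S = L/(4πd²), so d = √(L/(4πS)) = √(2.83×10²⁴/(4π·13730)).

d ≈ 4.05×10⁹ m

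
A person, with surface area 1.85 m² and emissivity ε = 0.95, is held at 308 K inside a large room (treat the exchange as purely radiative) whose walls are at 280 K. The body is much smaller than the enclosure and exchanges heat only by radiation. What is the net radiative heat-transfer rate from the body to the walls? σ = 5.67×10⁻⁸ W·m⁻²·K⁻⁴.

For a small grey body in a large enclosure: P_net = εσA(T_body⁴ − T_wall⁴).
A = 1.85 m²; T_body⁴ − T_wall⁴ = 8.999×10⁹ − 6.147×10⁹ = 2.853×10⁹ K⁴.
|P_net| = 0.95·5.67×10⁻⁸·1.850·2.853×10⁹.

P_net ≈ 284 W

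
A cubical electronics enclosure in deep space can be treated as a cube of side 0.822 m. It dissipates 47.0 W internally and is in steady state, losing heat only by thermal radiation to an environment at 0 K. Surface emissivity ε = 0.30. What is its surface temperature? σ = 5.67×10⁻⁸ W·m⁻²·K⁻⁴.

Steady state: internal power = radiated power, P = εσA T⁴.
Radiating area A = 6L² = 4.054 m².
T⁴ = P/(εσA) = 47.0/(0.30·5.67×10⁻⁸·4.054) = 6.816×10⁸ K⁴.
T = (6.816×10⁸)^(1/4).

T ≈ 162 K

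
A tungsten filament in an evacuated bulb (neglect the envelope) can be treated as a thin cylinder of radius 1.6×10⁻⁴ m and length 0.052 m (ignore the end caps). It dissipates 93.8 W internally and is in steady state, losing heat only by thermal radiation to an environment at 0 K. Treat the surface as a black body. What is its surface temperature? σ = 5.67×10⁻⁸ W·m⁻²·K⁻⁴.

T ≈ 2370 K

Steady state: internal power = radiated power, P = εσA T⁴.
Radiating area A = 2πrL = 5.228×10⁻⁵ m².
T⁴ = P/(εσA) = 93.8/(1.0·5.67×10⁻⁸·5.228×10⁻⁵) = 3.165×10¹³ K⁴.
T = (3.165×10¹³)^(1/4).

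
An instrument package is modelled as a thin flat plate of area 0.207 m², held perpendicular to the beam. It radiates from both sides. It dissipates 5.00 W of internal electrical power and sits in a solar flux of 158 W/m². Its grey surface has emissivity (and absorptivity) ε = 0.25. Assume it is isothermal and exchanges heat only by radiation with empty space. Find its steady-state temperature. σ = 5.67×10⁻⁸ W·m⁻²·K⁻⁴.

At steady state, absorbed solar power + internal power = radiated power.
Absorbed: α·S·A_cross = 0.25·158·0.2070 = 8.176 W (cross-section A).
Total input = 8.176 + 5.00 = 13.18 W.
Radiated: εσ·A_surf·T⁴ with A_surf = 2A = 0.4140 m².
T⁴ = 13.18/(0.25·5.67×10⁻⁸·0.4140) = 2.245×10⁹ K⁴.

T ≈ 218 K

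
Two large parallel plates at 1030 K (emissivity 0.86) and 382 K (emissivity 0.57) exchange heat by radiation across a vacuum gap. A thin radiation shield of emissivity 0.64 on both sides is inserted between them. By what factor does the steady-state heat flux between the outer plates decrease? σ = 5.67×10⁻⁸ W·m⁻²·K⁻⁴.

factor ≈ 2.11

Without shield: q₀ = σΔ(T⁴)/(1/ε₁+1/ε₂−1) with denominator 1.917.
With shield the two gaps are in series; the resistances add: (1/ε₁+1/ε_s−1)+(1/ε_s+1/ε₂−1) = 1.725+2.317 = 4.042.
Heat-flux ratio q₀/q = 4.042/1.917.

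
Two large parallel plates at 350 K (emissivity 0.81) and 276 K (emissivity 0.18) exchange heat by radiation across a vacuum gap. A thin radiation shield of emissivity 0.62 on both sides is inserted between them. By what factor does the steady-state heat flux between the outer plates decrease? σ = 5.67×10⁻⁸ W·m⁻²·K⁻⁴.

Without shield: q₀ = σΔ(T⁴)/(1/ε₁+1/ε₂−1) with denominator 5.790.
With shield the two gaps are in series; the resistances add: (1/ε₁+1/ε_s−1)+(1/ε_s+1/ε₂−1) = 1.847+6.168 = 8.016.
Heat-flux ratio q₀/q = 8.016/5.790.

factor ≈ 1.38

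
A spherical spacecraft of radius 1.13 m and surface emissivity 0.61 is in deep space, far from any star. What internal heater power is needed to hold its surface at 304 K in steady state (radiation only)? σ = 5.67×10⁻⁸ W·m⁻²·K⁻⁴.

P = εσ·4πr²·T⁴.
4πr² = 16.05 m²; T⁴ = 8.541×10⁹ K⁴.
P = 0.61·5.67×10⁻⁸·16.05·8.541×10⁹.

P ≈ 4740 W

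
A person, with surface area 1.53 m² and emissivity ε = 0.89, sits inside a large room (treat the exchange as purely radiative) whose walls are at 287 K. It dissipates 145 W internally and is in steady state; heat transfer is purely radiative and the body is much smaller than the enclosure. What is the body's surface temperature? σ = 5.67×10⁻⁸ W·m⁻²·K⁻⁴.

T ≈ 305 K

For a small grey body in a large enclosure, net radiated power = εσA(T⁴ − T_w⁴).
Steady state: P = εσA(T⁴ − T_w⁴) with A = 1.53 m².
T⁴ = P/(εσA) + T_w⁴ = 145/(0.89·5.67×10⁻⁸·1.530) + (287)⁴
    = 1.878×10⁹ + 6.785×10⁹ = 8.663×10⁹ K⁴.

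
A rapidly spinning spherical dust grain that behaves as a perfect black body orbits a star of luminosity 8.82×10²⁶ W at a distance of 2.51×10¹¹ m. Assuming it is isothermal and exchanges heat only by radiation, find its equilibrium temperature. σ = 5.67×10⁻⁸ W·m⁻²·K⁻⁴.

First find the stellar flux at distance d: S = L/(4πd²) = 8.82×10²⁶/(4π·(2.51×10¹¹)²) = 1114 W/m².
For an isothermal sphere, absorbed (1−a)S·πr² = emitted σ·4πr²·T⁴, so T⁴ = (1−a)S/(4σ).
T⁴ = 1.00·1114/(4·5.67×10⁻⁸) = 4.912×10⁹ K⁴.

T ≈ 265 K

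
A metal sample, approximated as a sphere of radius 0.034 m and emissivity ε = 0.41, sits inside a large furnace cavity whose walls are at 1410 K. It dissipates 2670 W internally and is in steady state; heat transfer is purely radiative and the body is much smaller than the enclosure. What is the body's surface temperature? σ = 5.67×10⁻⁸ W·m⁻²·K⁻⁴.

T ≈ 1860 K

For a small grey body in a large enclosure, net radiated power = εσA(T⁴ − T_w⁴).
Steady state: P = εσA(T⁴ − T_w⁴) with A = 4πr² = 0.01453 m².
T⁴ = P/(εσA) + T_w⁴ = 2670/(0.41·5.67×10⁻⁸·0.01453) + (1410)⁴
    = 7.906×10¹² + 3.953×10¹² = 1.186×10¹³ K⁴.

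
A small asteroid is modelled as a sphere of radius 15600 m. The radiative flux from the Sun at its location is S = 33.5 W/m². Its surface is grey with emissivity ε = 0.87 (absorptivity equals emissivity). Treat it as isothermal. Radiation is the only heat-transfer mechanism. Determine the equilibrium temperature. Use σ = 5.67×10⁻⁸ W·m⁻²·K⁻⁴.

At equilibrium, absorbed power = emitted power.
Absorbing cross-section = πr² = 7.645×10⁸ m²; emitting surface = 4πr² = 3.058×10⁹ m² (ratio 4).
εS·A_cross = εσ·A_surf·T⁴  ⇒  T⁴ = S/(4σ)   (ε cancels).
T⁴ = 33.5/(4·5.67×10⁻⁸) = 1.477×10⁸ K⁴.
T = (1.477×10⁸)^(1/4).

T ≈ 110 K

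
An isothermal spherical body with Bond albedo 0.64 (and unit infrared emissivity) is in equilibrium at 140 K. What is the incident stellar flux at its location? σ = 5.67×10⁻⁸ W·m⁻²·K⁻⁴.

S ≈ 242 W/m²

(1−a)S·πr² = σ·4πr²·T⁴ ⇒ S = 4σT⁴/(1−a).
S = 4·5.67×10⁻⁸·3.842×10⁸/0.360.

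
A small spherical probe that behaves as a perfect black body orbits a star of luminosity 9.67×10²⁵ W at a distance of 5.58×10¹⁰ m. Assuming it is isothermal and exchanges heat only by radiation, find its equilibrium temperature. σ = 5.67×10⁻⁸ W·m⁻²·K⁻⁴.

First find the stellar flux at distance d: S = L/(4πd²) = 9.67×10²⁵/(4π·(5.58×10¹⁰)²) = 2471 W/m².
For an isothermal sphere, absorbed (1−a)S·πr² = emitted σ·4πr²·T⁴, so T⁴ = (1−a)S/(4σ).
T⁴ = 1.00·2471/(4·5.67×10⁻⁸) = 1.090×10¹⁰ K⁴.

T ≈ 323 K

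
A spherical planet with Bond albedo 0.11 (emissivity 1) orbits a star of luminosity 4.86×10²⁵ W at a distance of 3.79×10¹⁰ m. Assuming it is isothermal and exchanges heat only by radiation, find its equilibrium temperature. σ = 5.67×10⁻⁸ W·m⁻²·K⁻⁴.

First find the stellar flux at distance d: S = L/(4πd²) = 4.86×10²⁵/(4π·(3.79×10¹⁰)²) = 2692 W/m².
For an isothermal sphere, absorbed (1−a)S·πr² = emitted σ·4πr²·T⁴, so T⁴ = (1−a)S/(4σ).
T⁴ = 0.890·2692/(4·5.67×10⁻⁸) = 1.057×10¹⁰ K⁴.

T ≈ 321 K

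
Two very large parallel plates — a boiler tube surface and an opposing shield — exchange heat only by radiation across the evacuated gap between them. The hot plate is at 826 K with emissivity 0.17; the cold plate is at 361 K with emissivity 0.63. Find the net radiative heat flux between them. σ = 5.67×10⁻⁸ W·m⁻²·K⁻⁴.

For two infinite grey parallel plates, q = σ(T₁⁴ − T₂⁴)/(1/ε₁ + 1/ε₂ − 1).
T₁⁴ − T₂⁴ = 4.655×10¹¹ − 1.698×10¹⁰ = 4.485×10¹¹ K⁴.
1/ε₁ + 1/ε₂ − 1 = 5.882 + 1.587 − 1 = 6.470.
q = 5.67×10⁻⁸ × 4.485×10¹¹ / 6.470.

q ≈ 3930 W/m²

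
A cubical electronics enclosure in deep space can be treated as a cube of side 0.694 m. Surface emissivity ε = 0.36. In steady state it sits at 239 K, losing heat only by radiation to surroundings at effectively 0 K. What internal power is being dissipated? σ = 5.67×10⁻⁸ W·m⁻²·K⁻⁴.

P ≈ 192 W

Steady state: P = εσA T⁴.
A = 6L² = 2.890 m²; T⁴ = (239)⁴ = 3.263×10⁹ K⁴.
P = 0.36 × 5.67×10⁻⁸ × 2.890 × 3.263×10⁹.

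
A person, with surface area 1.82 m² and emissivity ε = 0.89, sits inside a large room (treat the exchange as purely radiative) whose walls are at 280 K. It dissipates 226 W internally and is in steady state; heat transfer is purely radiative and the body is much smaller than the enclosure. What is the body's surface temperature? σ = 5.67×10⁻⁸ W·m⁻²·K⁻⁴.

For a small grey body in a large enclosure, net radiated power = εσA(T⁴ − T_w⁴).
Steady state: P = εσA(T⁴ − T_w⁴) with A = 1.82 m².
T⁴ = P/(εσA) + T_w⁴ = 226/(0.89·5.67×10⁻⁸·1.820) + (280)⁴
    = 2.461×10⁹ + 6.147×10⁹ = 8.607×10⁹ K⁴.

T ≈ 305 K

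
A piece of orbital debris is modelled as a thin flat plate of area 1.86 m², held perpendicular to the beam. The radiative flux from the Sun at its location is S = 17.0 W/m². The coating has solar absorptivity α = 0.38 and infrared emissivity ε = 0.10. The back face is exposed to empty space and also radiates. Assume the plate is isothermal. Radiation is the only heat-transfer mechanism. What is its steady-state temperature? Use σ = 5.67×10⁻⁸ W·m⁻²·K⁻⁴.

T ≈ 154 K

At equilibrium, absorbed power = emitted power.
Absorbing cross-section = A = 1.860 m²; emitting surface = 2A = 3.720 m² (ratio 2).
αS·A_cross = εσ·A_surf·T⁴  ⇒  T⁴ = αS/(ε·2σ).
T⁴ = 0.380·17.0/(0.10·2·5.67×10⁻⁸) = 5.697×10⁸ K⁴.
T = (5.697×10⁸)^(1/4).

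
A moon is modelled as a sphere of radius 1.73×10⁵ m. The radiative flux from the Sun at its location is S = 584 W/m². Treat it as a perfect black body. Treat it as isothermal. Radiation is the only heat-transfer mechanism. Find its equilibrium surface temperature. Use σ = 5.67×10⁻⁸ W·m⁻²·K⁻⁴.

At equilibrium, absorbed power = emitted power.
Absorbing cross-section = πr² = 9.402×10¹⁰ m²; emitting surface = 4πr² = 3.761×10¹¹ m² (ratio 4).
S·A_cross = εσ·A_surf·T⁴  ⇒  T⁴ = S/(4σ).
T⁴ = 1.00·584/(4·5.67×10⁻⁸) = 2.575×10⁹ K⁴.
T = (2.575×10⁹)^(1/4).

T ≈ 225 K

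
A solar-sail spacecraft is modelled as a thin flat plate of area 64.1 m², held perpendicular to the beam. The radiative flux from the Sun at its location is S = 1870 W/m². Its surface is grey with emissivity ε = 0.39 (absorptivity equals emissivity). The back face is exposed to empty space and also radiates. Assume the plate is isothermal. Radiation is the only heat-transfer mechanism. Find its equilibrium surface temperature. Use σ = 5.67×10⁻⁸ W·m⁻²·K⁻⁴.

At equilibrium, absorbed power = emitted power.
Absorbing cross-section = A = 64.10 m²; emitting surface = 2A = 128.2 m² (ratio 2).
εS·A_cross = εσ·A_surf·T⁴  ⇒  T⁴ = S/(2σ)   (ε cancels).
T⁴ = 1870/(2·5.67×10⁻⁸) = 1.649×10¹⁰ K⁴.
T = (1.649×10¹⁰)^(1/4).

T ≈ 358 K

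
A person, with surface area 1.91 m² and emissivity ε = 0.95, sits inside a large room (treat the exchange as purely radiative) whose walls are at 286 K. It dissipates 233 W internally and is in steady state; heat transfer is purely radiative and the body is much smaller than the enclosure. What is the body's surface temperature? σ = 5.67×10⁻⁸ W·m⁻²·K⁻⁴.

For a small grey body in a large enclosure, net radiated power = εσA(T⁴ − T_w⁴).
Steady state: P = εσA(T⁴ − T_w⁴) with A = 1.91 m².
T⁴ = P/(εσA) + T_w⁴ = 233/(0.95·5.67×10⁻⁸·1.910) + (286)⁴
    = 2.265×10⁹ + 6.691×10⁹ = 8.955×10⁹ K⁴.

T ≈ 308 K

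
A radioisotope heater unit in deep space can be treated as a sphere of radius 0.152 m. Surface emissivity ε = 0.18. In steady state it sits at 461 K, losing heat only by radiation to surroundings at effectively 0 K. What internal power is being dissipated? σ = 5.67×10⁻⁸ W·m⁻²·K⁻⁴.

Steady state: P = εσA T⁴.
A = 4πr² = 0.2903 m²; T⁴ = (461)⁴ = 4.517×10¹⁰ K⁴.
P = 0.18 × 5.67×10⁻⁸ × 0.2903 × 4.517×10¹⁰.

P ≈ 134 W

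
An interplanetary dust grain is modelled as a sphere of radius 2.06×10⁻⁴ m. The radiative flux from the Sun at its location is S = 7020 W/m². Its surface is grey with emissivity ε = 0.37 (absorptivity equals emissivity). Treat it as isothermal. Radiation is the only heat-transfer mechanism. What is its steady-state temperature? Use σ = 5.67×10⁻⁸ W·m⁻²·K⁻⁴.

T ≈ 419 K

At equilibrium, absorbed power = emitted power.
Absorbing cross-section = πr² = 1.333×10⁻⁷ m²; emitting surface = 4πr² = 5.333×10⁻⁷ m² (ratio 4).
εS·A_cross = εσ·A_surf·T⁴  ⇒  T⁴ = S/(4σ)   (ε cancels).
T⁴ = 7020/(4·5.67×10⁻⁸) = 3.095×10¹⁰ K⁴.
T = (3.095×10¹⁰)^(1/4).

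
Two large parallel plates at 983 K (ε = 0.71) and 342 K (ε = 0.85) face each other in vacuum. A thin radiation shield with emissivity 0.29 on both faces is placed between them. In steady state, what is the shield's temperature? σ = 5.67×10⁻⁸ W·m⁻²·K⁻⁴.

In steady state the net flux on the hot side equals that on the cold side.
σ(T₁⁴−T_s⁴)/D₁ = σ(T_s⁴−T₂⁴)/D₂, with D₁ = 1/ε₁+1/ε_s−1 = 3.857, D₂ = 1/ε_s+1/ε₂−1 = 3.625.
Solve for T_s⁴: T_s⁴ = (D₂·T₁⁴ + D₁·T₂⁴)/(D₁+D₂) = 4.594×10¹¹ K⁴.

T_s ≈ 823 K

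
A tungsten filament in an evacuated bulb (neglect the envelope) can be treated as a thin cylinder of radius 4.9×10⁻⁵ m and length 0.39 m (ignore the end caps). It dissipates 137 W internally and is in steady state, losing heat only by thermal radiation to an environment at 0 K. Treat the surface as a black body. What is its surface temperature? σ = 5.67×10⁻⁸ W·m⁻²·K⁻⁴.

Steady state: internal power = radiated power, P = εσA T⁴.
Radiating area A = 2πrL = 1.201×10⁻⁴ m².
T⁴ = P/(εσA) = 137/(1.0·5.67×10⁻⁸·1.201×10⁻⁴) = 2.012×10¹³ K⁴.
T = (2.012×10¹³)^(1/4).

T ≈ 2120 K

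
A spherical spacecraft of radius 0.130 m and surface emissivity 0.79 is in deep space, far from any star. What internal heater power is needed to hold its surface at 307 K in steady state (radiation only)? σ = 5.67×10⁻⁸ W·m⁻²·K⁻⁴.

P = εσ·4πr²·T⁴.
4πr² = 0.2124 m²; T⁴ = 8.883×10⁹ K⁴.
P = 0.79·5.67×10⁻⁸·0.2124·8.883×10⁹.

P ≈ 84.5 W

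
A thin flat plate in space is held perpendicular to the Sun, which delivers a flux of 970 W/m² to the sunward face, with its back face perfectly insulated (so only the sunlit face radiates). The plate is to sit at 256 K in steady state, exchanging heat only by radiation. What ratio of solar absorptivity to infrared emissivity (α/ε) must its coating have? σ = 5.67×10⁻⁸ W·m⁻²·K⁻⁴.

α/ε ≈ 0.251

Balance: αS·A = εσ·1A·T⁴ ⇒ α/ε = σT⁴/S.
α/ε = 5.67×10⁻⁸·(256)⁴/970 = 5.67×10⁻⁸·4.295×10⁹/970.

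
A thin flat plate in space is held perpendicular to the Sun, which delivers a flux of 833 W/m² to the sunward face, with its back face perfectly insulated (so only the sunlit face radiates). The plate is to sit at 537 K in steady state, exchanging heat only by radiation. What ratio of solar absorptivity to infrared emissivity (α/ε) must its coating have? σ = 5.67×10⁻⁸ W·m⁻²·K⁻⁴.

Balance: αS·A = εσ·1A·T⁴ ⇒ α/ε = σT⁴/S.
α/ε = 5.67×10⁻⁸·(537)⁴/833 = 5.67×10⁻⁸·8.316×10¹⁰/833.

α/ε ≈ 5.66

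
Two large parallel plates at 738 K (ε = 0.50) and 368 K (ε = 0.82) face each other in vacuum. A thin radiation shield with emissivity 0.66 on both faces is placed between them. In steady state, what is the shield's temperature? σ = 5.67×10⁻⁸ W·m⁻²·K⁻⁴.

T_s ≈ 603 K

In steady state the net flux on the hot side equals that on the cold side.
σ(T₁⁴−T_s⁴)/D₁ = σ(T_s⁴−T₂⁴)/D₂, with D₁ = 1/ε₁+1/ε_s−1 = 2.515, D₂ = 1/ε_s+1/ε₂−1 = 1.735.
Solve for T_s⁴: T_s⁴ = (D₂·T₁⁴ + D₁·T₂⁴)/(D₁+D₂) = 1.319×10¹¹ K⁴.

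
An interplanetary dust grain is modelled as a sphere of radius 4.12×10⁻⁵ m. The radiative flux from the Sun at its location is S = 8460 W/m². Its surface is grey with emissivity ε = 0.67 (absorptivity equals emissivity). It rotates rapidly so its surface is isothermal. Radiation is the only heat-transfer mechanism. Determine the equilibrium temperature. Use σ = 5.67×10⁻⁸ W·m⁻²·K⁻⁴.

T ≈ 439 K

At equilibrium, absorbed power = emitted power.
Absorbing cross-section = πr² = 5.333×10⁻⁹ m²; emitting surface = 4πr² = 2.133×10⁻⁸ m² (ratio 4).
εS·A_cross = εσ·A_surf·T⁴  ⇒  T⁴ = S/(4σ)   (ε cancels).
T⁴ = 8460/(4·5.67×10⁻⁸) = 3.730×10¹⁰ K⁴.
T = (3.730×10¹⁰)^(1/4).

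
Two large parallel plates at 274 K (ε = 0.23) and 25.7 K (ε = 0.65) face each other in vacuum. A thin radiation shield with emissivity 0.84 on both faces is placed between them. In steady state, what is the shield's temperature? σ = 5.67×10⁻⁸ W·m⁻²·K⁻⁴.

In steady state the net flux on the hot side equals that on the cold side.
σ(T₁⁴−T_s⁴)/D₁ = σ(T_s⁴−T₂⁴)/D₂, with D₁ = 1/ε₁+1/ε_s−1 = 4.538, D₂ = 1/ε_s+1/ε₂−1 = 1.729.
Solve for T_s⁴: T_s⁴ = (D₂·T₁⁴ + D₁·T₂⁴)/(D₁+D₂) = 1.555×10⁹ K⁴.

T_s ≈ 199 K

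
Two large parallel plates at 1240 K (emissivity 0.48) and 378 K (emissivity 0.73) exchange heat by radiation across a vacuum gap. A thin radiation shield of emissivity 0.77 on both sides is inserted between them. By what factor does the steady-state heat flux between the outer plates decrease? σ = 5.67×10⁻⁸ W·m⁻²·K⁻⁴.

factor ≈ 1.65

Without shield: q₀ = σΔ(T⁴)/(1/ε₁+1/ε₂−1) with denominator 2.453.
With shield the two gaps are in series; the resistances add: (1/ε₁+1/ε_s−1)+(1/ε_s+1/ε₂−1) = 2.382+1.669 = 4.051.
Heat-flux ratio q₀/q = 4.051/2.453.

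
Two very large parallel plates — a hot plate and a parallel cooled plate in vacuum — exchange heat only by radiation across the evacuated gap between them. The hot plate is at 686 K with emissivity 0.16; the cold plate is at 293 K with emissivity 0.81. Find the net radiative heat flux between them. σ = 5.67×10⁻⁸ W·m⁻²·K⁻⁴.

q ≈ 1870 W/m²

For two infinite grey parallel plates, q = σ(T₁⁴ − T₂⁴)/(1/ε₁ + 1/ε₂ − 1).
T₁⁴ − T₂⁴ = 2.215×10¹¹ − 7.370×10⁹ = 2.141×10¹¹ K⁴.
1/ε₁ + 1/ε₂ − 1 = 6.250 + 1.235 − 1 = 6.485.
q = 5.67×10⁻⁸ × 2.141×10¹¹ / 6.485.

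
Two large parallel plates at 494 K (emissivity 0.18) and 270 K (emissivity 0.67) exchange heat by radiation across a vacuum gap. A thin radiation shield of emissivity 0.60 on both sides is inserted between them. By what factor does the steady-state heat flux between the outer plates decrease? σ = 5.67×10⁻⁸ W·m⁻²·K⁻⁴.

Without shield: q₀ = σΔ(T⁴)/(1/ε₁+1/ε₂−1) with denominator 6.048.
With shield the two gaps are in series; the resistances add: (1/ε₁+1/ε_s−1)+(1/ε_s+1/ε₂−1) = 6.222+2.159 = 8.381.
Heat-flux ratio q₀/q = 8.381/6.048.

factor ≈ 1.39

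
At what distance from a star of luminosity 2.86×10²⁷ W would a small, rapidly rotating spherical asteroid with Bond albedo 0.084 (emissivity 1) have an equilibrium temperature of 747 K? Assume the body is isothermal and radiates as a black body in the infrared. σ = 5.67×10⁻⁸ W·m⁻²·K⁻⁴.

d ≈ 5.43×10¹⁰ m

For an isothermal black-emitting sphere, (1−a)S·πr² = σ·4πr²·T⁴ ⇒ S = 4σT⁴/(1−a).
S = 4·5.67×10⁻⁸·(747)⁴/0.916 = 77100 W/m².
Flux falls as S = L/(4πd²), so d = √(L/(4πS)) = √(2.86×10²⁷/(4π·77100)).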